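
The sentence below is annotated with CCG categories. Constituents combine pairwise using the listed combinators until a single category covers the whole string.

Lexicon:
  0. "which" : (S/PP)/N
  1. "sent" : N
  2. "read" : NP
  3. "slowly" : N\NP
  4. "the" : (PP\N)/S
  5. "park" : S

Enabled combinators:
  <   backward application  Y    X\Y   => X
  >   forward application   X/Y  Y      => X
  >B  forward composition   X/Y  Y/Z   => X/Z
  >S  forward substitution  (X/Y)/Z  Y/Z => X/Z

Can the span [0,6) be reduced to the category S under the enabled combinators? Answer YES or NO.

YES

[0,6] S   >
  [0,2] S/PP   >
    [0,1] "which" : (S/PP)/N
    [1,2] "sent" : N
  [2,6] PP   <
    [2,4] N   <
      [2,3] "read" : NP
      [3,4] "slowly" : N\NP
    [4,6] PP\N   >
      [4,5] "the" : (PP\N)/S
      [5,6] "park" : S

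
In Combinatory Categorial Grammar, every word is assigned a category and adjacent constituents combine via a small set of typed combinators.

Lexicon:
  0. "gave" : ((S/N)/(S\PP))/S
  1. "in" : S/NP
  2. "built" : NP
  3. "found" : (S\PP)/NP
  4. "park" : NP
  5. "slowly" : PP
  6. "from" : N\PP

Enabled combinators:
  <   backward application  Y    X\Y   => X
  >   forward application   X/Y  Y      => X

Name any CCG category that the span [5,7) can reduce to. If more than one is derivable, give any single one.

[0,7] S   >
  [0,5] S/N   >
    [0,3] (S/N)/(S\PP)   >
      [0,1] "gave" : ((S/N)/(S\PP))/S
      [1,3] S   >
        [1,2] "in" : S/NP
        [2,3] "built" : NP
    [3,5] S\PP   >
      [3,4] "found" : (S\PP)/NP
      [4,5] "park" : NP
  [5,7] N   <
    [5,6] "slowly" : PP
    [6,7] "from" : N\PP

N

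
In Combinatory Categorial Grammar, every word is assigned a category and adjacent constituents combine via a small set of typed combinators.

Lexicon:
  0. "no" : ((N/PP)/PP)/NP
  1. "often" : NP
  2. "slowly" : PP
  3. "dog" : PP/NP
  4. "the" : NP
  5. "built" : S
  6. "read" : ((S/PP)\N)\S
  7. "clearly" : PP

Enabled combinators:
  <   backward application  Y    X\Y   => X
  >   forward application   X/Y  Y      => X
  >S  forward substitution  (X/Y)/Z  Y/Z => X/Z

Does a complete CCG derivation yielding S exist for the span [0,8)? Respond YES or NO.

YES

[0,8] S   >
  [0,7] S/PP   <
    [0,5] N   >
      [0,3] N/PP   >
        [0,2] (N/PP)/PP   >
          [0,1] "no" : ((N/PP)/PP)/NP
          [1,2] "often" : NP
        [2,3] "slowly" : PP
      [3,5] PP   >
        [3,4] "dog" : PP/NP
        [4,5] "the" : NP
    [5,7] (S/PP)\N   <
      [5,6] "built" : S
      [6,7] "read" : ((S/PP)\N)\S
  [7,8] "clearly" : PP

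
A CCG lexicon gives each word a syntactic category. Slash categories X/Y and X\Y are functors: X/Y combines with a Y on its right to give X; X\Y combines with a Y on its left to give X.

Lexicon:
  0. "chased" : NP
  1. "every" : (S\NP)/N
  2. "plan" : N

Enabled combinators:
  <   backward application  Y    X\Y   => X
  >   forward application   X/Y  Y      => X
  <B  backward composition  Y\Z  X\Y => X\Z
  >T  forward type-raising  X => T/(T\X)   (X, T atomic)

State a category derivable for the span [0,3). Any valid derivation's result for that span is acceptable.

[0,3] S   <
  [0,1] "chased" : NP
  [1,3] S\NP   >
    [1,2] "every" : (S\NP)/N
    [2,3] "plan" : N

S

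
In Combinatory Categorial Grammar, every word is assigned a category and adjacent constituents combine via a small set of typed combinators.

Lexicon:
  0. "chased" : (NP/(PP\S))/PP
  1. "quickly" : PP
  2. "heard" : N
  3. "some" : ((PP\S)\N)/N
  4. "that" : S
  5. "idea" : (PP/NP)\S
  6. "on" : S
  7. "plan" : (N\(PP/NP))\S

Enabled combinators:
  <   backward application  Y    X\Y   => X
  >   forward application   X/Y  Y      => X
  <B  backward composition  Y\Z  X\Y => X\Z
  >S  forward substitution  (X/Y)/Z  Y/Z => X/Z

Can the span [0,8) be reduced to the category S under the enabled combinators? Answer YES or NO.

(NP/(PP\S))/PP PP N ((PP\S)\N)/N S (PP/NP)\S S (N\(PP/NP))\S
CKY chart[0,8] = {NP}; S ∉ chart

NO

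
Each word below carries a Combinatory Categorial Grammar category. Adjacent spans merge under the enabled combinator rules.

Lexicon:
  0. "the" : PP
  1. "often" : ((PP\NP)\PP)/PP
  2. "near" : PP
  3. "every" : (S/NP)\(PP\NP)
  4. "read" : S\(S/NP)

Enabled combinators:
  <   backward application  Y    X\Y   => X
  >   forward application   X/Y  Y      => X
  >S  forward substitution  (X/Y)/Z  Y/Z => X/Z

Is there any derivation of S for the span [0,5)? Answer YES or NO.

[0,5] S   <
  [0,4] S/NP   <
    [0,3] PP\NP   <
      [0,1] "the" : PP
      [1,3] (PP\NP)\PP   >
        [1,2] "often" : ((PP\NP)\PP)/PP
        [2,3] "near" : PP
    [3,4] "every" : (S/NP)\(PP\NP)
  [4,5] "read" : S\(S/NP)

YES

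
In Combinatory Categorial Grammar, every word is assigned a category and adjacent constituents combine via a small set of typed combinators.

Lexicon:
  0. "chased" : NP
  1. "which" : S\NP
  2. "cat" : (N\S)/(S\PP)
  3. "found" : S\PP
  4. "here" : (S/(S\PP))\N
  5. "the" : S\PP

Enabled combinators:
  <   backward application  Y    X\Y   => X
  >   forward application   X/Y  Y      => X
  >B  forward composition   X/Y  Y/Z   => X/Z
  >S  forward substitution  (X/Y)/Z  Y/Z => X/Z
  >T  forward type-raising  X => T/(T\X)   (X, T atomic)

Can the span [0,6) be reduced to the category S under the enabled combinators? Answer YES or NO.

[0,6] S   >
  [0,5] S/(S\PP)   <
    [0,4] N   <
      [0,2] S   >
        [0,1] S/(S\NP)   >T
          [0,1] "chased" : NP
        [1,2] "which" : S\NP
      [2,4] N\S   >
        [2,3] "cat" : (N\S)/(S\PP)
        [3,4] "found" : S\PP
    [4,5] "here" : (S/(S\PP))\N
  [5,6] "the" : S\PP

YES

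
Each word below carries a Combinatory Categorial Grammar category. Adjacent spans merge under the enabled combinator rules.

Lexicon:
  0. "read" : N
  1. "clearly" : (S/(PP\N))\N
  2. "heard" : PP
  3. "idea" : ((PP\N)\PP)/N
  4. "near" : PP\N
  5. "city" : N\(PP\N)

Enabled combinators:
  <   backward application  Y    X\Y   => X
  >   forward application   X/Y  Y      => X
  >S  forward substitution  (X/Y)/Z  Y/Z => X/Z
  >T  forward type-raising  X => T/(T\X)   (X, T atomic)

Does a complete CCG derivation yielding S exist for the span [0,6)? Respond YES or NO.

YES

[0,6] S   >
  [0,2] S/(PP\N)   <
    [0,1] "read" : N
    [1,2] "clearly" : (S/(PP\N))\N
  [2,6] PP\N   <
    [2,3] "heard" : PP
    [3,6] (PP\N)\PP   >
      [3,4] "idea" : ((PP\N)\PP)/N
      [4,6] N   <
        [4,5] "near" : PP\N
        [5,6] "city" : N\(PP\N)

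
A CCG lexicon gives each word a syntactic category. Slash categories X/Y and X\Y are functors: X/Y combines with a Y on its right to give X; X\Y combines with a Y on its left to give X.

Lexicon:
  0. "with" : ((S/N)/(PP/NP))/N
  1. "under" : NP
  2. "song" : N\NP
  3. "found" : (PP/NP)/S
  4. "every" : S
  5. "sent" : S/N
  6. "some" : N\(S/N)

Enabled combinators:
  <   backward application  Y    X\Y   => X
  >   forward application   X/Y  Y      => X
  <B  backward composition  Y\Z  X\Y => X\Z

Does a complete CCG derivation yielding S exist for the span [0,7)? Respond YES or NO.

YES

[0,7] S   >
  [0,5] S/N   >
    [0,3] (S/N)/(PP/NP)   >
      [0,1] "with" : ((S/N)/(PP/NP))/N
      [1,3] N   <
        [1,2] "under" : NP
        [2,3] "song" : N\NP
    [3,5] PP/NP   >
      [3,4] "found" : (PP/NP)/S
      [4,5] "every" : S
  [5,7] N   <
    [5,6] "sent" : S/N
    [6,7] "some" : N\(S/N)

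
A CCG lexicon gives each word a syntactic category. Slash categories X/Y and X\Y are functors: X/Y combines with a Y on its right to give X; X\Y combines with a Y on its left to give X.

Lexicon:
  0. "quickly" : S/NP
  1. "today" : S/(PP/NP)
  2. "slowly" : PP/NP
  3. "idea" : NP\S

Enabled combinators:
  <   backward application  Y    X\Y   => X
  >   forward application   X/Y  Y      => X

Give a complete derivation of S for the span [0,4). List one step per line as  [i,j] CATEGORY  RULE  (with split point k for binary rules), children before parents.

[0,1] S/NP  lex  "quickly"
[1,2] S/(PP/NP)  lex  "today"
[2,3] PP/NP  lex  "slowly"
[1,3] S  >  k=2
[3,4] NP\S  lex  "idea"
[1,4] NP  <  k=3
[0,4] S  >  k=1

[0,4] S   >
  [0,1] "quickly" : S/NP
  [1,4] NP   <
    [1,3] S   >
      [1,2] "today" : S/(PP/NP)
      [2,3] "slowly" : PP/NP
    [3,4] "idea" : NP\S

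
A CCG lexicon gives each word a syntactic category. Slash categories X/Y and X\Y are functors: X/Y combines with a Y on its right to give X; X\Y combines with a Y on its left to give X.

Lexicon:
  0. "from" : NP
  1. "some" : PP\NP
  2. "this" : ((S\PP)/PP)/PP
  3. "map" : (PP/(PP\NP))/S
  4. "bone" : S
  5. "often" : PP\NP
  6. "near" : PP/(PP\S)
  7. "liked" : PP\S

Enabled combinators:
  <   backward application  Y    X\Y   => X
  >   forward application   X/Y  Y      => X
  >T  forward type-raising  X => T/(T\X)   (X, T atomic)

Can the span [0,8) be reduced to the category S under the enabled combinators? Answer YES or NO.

[0,8] S   <
  [0,2] PP   >
    [0,1] PP/(PP\NP)   >T
      [0,1] "from" : NP
    [1,2] "some" : PP\NP
  [2,8] S\PP   >
    [2,6] (S\PP)/PP   >
      [2,3] "this" : ((S\PP)/PP)/PP
      [3,6] PP   >
        [3,5] PP/(PP\NP)   >
          [3,4] "map" : (PP/(PP\NP))/S
          [4,5] "bone" : S
        [5,6] "often" : PP\NP
    [6,8] PP   >
      [6,7] "near" : PP/(PP\S)
      [7,8] "liked" : PP\S

YES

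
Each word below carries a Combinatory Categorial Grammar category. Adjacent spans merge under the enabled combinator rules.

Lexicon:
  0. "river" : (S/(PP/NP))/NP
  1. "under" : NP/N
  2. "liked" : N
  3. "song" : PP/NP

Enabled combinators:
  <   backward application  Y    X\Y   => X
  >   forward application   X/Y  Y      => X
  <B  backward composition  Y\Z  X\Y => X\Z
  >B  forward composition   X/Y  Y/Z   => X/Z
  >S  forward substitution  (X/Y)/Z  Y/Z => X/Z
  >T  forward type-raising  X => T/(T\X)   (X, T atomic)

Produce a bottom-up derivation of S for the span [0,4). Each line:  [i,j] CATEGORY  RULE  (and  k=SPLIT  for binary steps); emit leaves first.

[0,1] (S/(PP/NP))/NP  lex  "river"
[1,2] NP/N  lex  "under"
[2,3] N  lex  "liked"
[1,3] NP  >  k=2
[0,3] S/(PP/NP)  >  k=1
[3,4] PP/NP  lex  "song"
[0,4] S  >  k=3

[0,4] S   >
  [0,3] S/(PP/NP)   >
    [0,1] "river" : (S/(PP/NP))/NP
    [1,3] NP   >
      [1,2] "under" : NP/N
      [2,3] "liked" : N
  [3,4] "song" : PP/NP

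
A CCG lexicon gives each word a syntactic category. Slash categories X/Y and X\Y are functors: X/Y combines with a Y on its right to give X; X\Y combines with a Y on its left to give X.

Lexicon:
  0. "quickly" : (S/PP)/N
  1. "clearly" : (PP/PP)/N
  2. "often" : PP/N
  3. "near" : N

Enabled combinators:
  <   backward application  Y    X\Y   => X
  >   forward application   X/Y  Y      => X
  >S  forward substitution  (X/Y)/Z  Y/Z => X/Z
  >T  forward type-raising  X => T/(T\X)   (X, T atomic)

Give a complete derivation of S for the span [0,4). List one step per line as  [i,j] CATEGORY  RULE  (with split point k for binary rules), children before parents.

[0,4] S   >
  [0,3] S/N   >S
    [0,1] "quickly" : (S/PP)/N
    [1,3] PP/N   >S
      [1,2] "clearly" : (PP/PP)/N
      [2,3] "often" : PP/N
  [3,4] "near" : N

[0,1] (S/PP)/N  lex  "quickly"
[1,2] (PP/PP)/N  lex  "clearly"
[2,3] PP/N  lex  "often"
[1,3] PP/N  >S  k=2
[0,3] S/N  >S  k=1
[3,4] N  lex  "near"
[0,4] S  >  k=3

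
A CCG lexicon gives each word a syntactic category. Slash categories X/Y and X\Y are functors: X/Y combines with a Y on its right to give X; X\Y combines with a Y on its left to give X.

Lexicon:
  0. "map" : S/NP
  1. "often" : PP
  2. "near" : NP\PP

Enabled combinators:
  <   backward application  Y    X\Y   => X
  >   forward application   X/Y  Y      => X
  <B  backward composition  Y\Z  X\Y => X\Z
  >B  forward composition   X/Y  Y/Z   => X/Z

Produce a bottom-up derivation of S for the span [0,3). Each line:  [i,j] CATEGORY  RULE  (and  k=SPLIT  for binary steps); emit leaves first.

[0,3] S   >
  [0,1] "map" : S/NP
  [1,3] NP   <
    [1,2] "often" : PP
    [2,3] "near" : NP\PP

[0,1] S/NP  lex  "map"
[1,2] PP  lex  "often"
[2,3] NP\PP  lex  "near"
[1,3] NP  <  k=2
[0,3] S  >  k=1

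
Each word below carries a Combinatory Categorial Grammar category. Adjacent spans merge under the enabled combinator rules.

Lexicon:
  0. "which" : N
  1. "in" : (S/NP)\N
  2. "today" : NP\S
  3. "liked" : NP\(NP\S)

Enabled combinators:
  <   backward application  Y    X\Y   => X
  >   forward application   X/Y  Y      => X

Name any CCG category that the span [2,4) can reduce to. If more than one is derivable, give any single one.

[0,4] S   >
  [0,2] S/NP   <
    [0,1] "which" : N
    [1,2] "in" : (S/NP)\N
  [2,4] NP   <
    [2,3] "today" : NP\S
    [3,4] "liked" : NP\(NP\S)

NP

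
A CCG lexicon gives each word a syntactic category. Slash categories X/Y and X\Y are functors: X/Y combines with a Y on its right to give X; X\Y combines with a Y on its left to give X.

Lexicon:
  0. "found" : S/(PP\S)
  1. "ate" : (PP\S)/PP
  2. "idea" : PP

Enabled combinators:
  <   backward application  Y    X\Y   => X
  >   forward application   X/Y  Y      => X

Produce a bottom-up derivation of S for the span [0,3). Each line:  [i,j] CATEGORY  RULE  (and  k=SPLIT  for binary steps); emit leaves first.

[0,1] S/(PP\S)  lex  "found"
[1,2] (PP\S)/PP  lex  "ate"
[2,3] PP  lex  "idea"
[1,3] PP\S  >  k=2
[0,3] S  >  k=1

[0,3] S   >
  [0,1] "found" : S/(PP\S)
  [1,3] PP\S   >
    [1,2] "ate" : (PP\S)/PP
    [2,3] "idea" : PP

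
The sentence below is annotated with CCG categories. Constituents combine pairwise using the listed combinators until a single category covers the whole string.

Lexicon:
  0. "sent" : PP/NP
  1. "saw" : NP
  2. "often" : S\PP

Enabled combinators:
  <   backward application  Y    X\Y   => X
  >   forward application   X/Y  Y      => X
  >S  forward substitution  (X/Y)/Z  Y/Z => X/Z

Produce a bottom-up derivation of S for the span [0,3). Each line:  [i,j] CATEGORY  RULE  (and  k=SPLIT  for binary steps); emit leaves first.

[0,3] S   <
  [0,2] PP   >
    [0,1] "sent" : PP/NP
    [1,2] "saw" : NP
  [2,3] "often" : S\PP

[0,1] PP/NP  lex  "sent"
[1,2] NP  lex  "saw"
[0,2] PP  >  k=1
[2,3] S\PP  lex  "often"
[0,3] S  <  k=2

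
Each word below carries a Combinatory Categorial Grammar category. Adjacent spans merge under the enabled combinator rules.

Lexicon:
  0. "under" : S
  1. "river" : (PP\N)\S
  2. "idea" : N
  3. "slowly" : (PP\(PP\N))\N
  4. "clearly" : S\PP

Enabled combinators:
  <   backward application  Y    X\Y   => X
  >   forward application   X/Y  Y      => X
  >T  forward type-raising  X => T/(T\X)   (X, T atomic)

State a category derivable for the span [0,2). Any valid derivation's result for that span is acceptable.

PP\N

[0,5] S   <
  [0,4] PP   <
    [0,2] PP\N   <
      [0,1] "under" : S
      [1,2] "river" : (PP\N)\S
    [2,4] PP\(PP\N)   <
      [2,3] "idea" : N
      [3,4] "slowly" : (PP\(PP\N))\N
  [4,5] "clearly" : S\PP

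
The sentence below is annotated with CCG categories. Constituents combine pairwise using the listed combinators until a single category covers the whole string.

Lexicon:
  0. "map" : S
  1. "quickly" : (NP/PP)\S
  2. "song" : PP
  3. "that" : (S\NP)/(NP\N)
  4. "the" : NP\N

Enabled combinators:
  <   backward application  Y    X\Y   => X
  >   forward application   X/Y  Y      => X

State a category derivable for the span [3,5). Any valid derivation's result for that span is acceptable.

S\NP

[0,5] S   <
  [0,3] NP   >
    [0,2] NP/PP   <
      [0,1] "map" : S
      [1,2] "quickly" : (NP/PP)\S
    [2,3] "song" : PP
  [3,5] S\NP   >
    [3,4] "that" : (S\NP)/(NP\N)
    [4,5] "the" : NP\N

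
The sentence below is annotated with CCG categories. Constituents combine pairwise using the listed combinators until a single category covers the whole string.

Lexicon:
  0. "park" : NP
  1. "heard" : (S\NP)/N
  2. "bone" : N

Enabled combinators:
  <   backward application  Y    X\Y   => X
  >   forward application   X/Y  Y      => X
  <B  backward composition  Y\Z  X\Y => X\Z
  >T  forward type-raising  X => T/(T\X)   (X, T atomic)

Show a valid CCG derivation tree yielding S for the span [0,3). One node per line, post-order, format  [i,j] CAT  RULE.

[0,3] S   <
  [0,1] "park" : NP
  [1,3] S\NP   >
    [1,2] "heard" : (S\NP)/N
    [2,3] "bone" : N

[0,1] NP  lex  "park"
[1,2] (S\NP)/N  lex  "heard"
[2,3] N  lex  "bone"
[1,3] S\NP  >  k=2
[0,3] S  <  k=1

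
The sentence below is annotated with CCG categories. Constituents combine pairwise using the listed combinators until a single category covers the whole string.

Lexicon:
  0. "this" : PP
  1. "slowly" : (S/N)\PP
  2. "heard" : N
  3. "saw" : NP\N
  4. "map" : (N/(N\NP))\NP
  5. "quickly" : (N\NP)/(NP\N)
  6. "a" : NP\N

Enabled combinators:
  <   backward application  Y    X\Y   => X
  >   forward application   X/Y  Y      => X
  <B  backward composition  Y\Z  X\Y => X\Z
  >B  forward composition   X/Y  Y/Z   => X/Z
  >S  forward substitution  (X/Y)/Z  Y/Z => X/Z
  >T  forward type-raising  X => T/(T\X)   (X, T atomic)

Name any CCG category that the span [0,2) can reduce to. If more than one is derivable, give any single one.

[0,7] S   >
  [0,2] S/N   <
    [0,1] "this" : PP
    [1,2] "slowly" : (S/N)\PP
  [2,7] N   >
    [2,5] N/(N\NP)   <
      [2,4] NP   >
        [2,3] NP/(NP\N)   >T
          [2,3] "heard" : N
        [3,4] "saw" : NP\N
      [4,5] "map" : (N/(N\NP))\NP
    [5,7] N\NP   >
      [5,6] "quickly" : (N\NP)/(NP\N)
      [6,7] "a" : NP\N

S/N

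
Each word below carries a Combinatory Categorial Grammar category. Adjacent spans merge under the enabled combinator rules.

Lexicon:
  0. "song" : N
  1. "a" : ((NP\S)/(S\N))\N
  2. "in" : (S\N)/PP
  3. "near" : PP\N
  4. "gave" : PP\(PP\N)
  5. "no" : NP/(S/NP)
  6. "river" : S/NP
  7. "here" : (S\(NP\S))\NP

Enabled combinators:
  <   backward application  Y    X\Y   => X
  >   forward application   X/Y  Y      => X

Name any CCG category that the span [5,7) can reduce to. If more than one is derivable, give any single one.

[0,8] S   <
  [0,5] NP\S   >
    [0,2] (NP\S)/(S\N)   <
      [0,1] "song" : N
      [1,2] "a" : ((NP\S)/(S\N))\N
    [2,5] S\N   >
      [2,3] "in" : (S\N)/PP
      [3,5] PP   <
        [3,4] "near" : PP\N
        [4,5] "gave" : PP\(PP\N)
  [5,8] S\(NP\S)   <
    [5,7] NP   >
      [5,6] "no" : NP/(S/NP)
      [6,7] "river" : S/NP
    [7,8] "here" : (S\(NP\S))\NP

NP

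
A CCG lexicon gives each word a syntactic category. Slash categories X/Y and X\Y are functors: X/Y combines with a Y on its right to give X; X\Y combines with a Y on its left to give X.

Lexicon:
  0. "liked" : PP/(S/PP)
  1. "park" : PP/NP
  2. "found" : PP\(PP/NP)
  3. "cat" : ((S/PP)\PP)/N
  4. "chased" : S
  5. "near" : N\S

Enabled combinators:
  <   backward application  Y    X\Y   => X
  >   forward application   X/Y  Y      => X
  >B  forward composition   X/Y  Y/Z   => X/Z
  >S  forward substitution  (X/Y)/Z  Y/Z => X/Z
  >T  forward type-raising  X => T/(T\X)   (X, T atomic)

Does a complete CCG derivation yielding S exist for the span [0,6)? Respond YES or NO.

NO

PP/(S/PP) PP/NP PP\(PP/NP) ((S/PP)\PP)/N S N\S
CKY chart[0,6] = {N/(N\PP), NP/(NP\PP), PP, PP/(PP\PP), S/(S\PP)}; S ∉ chart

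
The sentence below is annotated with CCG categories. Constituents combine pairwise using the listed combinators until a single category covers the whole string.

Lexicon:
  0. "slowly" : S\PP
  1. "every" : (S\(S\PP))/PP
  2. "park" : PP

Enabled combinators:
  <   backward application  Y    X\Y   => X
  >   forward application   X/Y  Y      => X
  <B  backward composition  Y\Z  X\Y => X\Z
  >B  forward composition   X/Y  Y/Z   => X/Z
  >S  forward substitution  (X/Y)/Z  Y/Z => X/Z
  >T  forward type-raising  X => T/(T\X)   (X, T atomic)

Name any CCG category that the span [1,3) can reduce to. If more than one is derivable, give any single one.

[0,3] S   <
  [0,1] "slowly" : S\PP
  [1,3] S\(S\PP)   >
    [1,2] "every" : (S\(S\PP))/PP
    [2,3] "park" : PP

S\(S\PP)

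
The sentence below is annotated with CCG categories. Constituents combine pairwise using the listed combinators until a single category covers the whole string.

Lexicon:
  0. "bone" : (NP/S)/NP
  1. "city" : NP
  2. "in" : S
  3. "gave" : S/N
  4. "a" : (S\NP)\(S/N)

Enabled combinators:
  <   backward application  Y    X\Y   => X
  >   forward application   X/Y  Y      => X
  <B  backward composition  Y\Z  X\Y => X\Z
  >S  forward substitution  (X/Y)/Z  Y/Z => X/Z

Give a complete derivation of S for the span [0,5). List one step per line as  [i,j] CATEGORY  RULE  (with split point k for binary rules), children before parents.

[0,5] S   <
  [0,3] NP   >
    [0,2] NP/S   >
      [0,1] "bone" : (NP/S)/NP
      [1,2] "city" : NP
    [2,3] "in" : S
  [3,5] S\NP   <
    [3,4] "gave" : S/N
    [4,5] "a" : (S\NP)\(S/N)

[0,1] (NP/S)/NP  lex  "bone"
[1,2] NP  lex  "city"
[0,2] NP/S  >  k=1
[2,3] S  lex  "in"
[0,3] NP  >  k=2
[3,4] S/N  lex  "gave"
[4,5] (S\NP)\(S/N)  lex  "a"
[3,5] S\NP  <  k=4
[0,5] S  <  k=3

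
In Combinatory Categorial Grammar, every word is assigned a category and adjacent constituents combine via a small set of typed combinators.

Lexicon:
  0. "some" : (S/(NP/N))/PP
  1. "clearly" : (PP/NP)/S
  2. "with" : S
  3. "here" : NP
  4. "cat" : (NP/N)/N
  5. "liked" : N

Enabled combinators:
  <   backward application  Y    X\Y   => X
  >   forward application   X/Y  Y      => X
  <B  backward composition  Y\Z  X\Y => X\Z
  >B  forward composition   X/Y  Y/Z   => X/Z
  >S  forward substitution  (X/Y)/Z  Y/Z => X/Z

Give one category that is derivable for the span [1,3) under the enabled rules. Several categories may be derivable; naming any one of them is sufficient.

PP/NP

[0,6] S   >
  [0,4] S/(NP/N)   >
    [0,1] "some" : (S/(NP/N))/PP
    [1,4] PP   >
      [1,3] PP/NP   >
        [1,2] "clearly" : (PP/NP)/S
        [2,3] "with" : S
      [3,4] "here" : NP
  [4,6] NP/N   >
    [4,5] "cat" : (NP/N)/N
    [5,6] "liked" : N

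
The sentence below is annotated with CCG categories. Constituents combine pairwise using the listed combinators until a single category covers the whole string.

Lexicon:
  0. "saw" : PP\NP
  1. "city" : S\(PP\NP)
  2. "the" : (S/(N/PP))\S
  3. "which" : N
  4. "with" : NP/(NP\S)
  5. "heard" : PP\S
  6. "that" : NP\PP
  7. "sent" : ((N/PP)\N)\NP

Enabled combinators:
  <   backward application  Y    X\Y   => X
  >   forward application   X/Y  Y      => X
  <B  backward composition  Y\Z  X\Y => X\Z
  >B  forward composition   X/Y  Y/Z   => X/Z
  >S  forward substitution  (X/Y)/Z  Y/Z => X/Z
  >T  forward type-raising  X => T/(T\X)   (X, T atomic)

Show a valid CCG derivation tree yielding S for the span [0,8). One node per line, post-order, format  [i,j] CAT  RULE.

[0,1] PP\NP  lex  "saw"
[1,2] S\(PP\NP)  lex  "city"
[0,2] S  <  k=1
[2,3] (S/(N/PP))\S  lex  "the"
[0,3] S/(N/PP)  <  k=2
[3,4] N  lex  "which"
[4,5] NP/(NP\S)  lex  "with"
[5,6] PP\S  lex  "heard"
[6,7] NP\PP  lex  "that"
[5,7] NP\S  <B  k=6
[4,7] NP  >  k=5
[7,8] ((N/PP)\N)\NP  lex  "sent"
[4,8] (N/PP)\N  <  k=7
[3,8] N/PP  <  k=4
[0,8] S  >  k=3

[0,8] S   >
  [0,3] S/(N/PP)   <
    [0,2] S   <
      [0,1] "saw" : PP\NP
      [1,2] "city" : S\(PP\NP)
    [2,3] "the" : (S/(N/PP))\S
  [3,8] N/PP   <
    [3,4] "which" : N
    [4,8] (N/PP)\N   <
      [4,7] NP   >
        [4,5] "with" : NP/(NP\S)
        [5,7] NP\S   <B
          [5,6] "heard" : PP\S
          [6,7] "that" : NP\PP
      [7,8] "sent" : ((N/PP)\N)\NP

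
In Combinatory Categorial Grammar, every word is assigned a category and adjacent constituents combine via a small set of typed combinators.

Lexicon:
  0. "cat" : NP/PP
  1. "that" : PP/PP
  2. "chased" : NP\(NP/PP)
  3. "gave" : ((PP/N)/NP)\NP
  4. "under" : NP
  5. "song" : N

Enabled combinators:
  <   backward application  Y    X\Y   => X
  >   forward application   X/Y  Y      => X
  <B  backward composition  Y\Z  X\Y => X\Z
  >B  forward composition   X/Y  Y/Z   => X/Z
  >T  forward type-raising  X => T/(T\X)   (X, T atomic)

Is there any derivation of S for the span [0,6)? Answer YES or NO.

NP/PP PP/PP NP\(NP/PP) ((PP/N)/NP)\NP NP N
CKY chart[0,6] = {N/(N\PP), NP/(NP\PP), PP, PP/(N\N), PP/(PP\PP), S/(S\PP)}; S ∉ chart

NO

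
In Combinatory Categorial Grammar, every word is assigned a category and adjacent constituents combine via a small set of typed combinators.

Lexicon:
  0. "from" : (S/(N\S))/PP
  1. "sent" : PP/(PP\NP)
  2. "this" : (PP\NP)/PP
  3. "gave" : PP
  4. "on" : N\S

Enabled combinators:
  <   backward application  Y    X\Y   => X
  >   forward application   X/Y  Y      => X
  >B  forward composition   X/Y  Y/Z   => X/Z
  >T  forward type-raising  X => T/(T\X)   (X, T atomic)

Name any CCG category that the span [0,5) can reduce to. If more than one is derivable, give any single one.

[0,5] S   >
  [0,4] S/(N\S)   >
    [0,1] "from" : (S/(N\S))/PP
    [1,4] PP   >
      [1,2] "sent" : PP/(PP\NP)
      [2,4] PP\NP   >
        [2,3] "this" : (PP\NP)/PP
        [3,4] "gave" : PP
  [4,5] "on" : N\S

S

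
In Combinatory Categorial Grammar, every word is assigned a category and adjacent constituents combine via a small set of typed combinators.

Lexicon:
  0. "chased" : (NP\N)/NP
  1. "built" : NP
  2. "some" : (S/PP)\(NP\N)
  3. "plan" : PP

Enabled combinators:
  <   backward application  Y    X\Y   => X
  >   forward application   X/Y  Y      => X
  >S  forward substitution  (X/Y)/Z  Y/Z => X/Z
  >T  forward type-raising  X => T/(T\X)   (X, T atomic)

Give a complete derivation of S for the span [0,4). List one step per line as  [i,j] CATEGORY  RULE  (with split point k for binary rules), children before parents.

[0,4] S   >
  [0,3] S/PP   <
    [0,2] NP\N   >
      [0,1] "chased" : (NP\N)/NP
      [1,2] "built" : NP
    [2,3] "some" : (S/PP)\(NP\N)
  [3,4] "plan" : PP

[0,1] (NP\N)/NP  lex  "chased"
[1,2] NP  lex  "built"
[0,2] NP\N  >  k=1
[2,3] (S/PP)\(NP\N)  lex  "some"
[0,3] S/PP  <  k=2
[3,4] PP  lex  "plan"
[0,4] S  >  k=3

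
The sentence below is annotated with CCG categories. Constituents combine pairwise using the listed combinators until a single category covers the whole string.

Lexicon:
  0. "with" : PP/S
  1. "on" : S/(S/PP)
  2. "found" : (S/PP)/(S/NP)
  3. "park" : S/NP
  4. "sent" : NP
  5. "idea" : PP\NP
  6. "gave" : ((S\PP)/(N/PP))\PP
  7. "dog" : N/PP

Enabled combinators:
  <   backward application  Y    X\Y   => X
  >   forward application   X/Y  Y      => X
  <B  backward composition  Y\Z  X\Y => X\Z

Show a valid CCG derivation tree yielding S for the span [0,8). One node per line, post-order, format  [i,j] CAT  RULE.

[0,1] PP/S  lex  "with"
[1,2] S/(S/PP)  lex  "on"
[2,3] (S/PP)/(S/NP)  lex  "found"
[3,4] S/NP  lex  "park"
[2,4] S/PP  >  k=3
[1,4] S  >  k=2
[0,4] PP  >  k=1
[4,5] NP  lex  "sent"
[5,6] PP\NP  lex  "idea"
[4,6] PP  <  k=5
[6,7] ((S\PP)/(N/PP))\PP  lex  "gave"
[4,7] (S\PP)/(N/PP)  <  k=6
[7,8] N/PP  lex  "dog"
[4,8] S\PP  >  k=7
[0,8] S  <  k=4

[0,8] S   <
  [0,4] PP   >
    [0,1] "with" : PP/S
    [1,4] S   >
      [1,2] "on" : S/(S/PP)
      [2,4] S/PP   >
        [2,3] "found" : (S/PP)/(S/NP)
        [3,4] "park" : S/NP
  [4,8] S\PP   >
    [4,7] (S\PP)/(N/PP)   <
      [4,6] PP   <
        [4,5] "sent" : NP
        [5,6] "idea" : PP\NP
      [6,7] "gave" : ((S\PP)/(N/PP))\PP
    [7,8] "dog" : N/PP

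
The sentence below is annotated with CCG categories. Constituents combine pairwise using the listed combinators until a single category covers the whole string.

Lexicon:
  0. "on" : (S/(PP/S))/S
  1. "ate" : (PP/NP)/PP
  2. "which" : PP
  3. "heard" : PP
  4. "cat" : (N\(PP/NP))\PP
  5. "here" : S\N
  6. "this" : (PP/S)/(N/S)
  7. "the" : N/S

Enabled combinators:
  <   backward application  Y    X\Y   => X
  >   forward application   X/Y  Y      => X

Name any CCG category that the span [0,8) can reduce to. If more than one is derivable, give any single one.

S

[0,8] S   >
  [0,6] S/(PP/S)   >
    [0,1] "on" : (S/(PP/S))/S
    [1,6] S   <
      [1,5] N   <
        [1,3] PP/NP   >
          [1,2] "ate" : (PP/NP)/PP
          [2,3] "which" : PP
        [3,5] N\(PP/NP)   <
          [3,4] "heard" : PP
          [4,5] "cat" : (N\(PP/NP))\PP
      [5,6] "here" : S\N
  [6,8] PP/S   >
    [6,7] "this" : (PP/S)/(N/S)
    [7,8] "the" : N/S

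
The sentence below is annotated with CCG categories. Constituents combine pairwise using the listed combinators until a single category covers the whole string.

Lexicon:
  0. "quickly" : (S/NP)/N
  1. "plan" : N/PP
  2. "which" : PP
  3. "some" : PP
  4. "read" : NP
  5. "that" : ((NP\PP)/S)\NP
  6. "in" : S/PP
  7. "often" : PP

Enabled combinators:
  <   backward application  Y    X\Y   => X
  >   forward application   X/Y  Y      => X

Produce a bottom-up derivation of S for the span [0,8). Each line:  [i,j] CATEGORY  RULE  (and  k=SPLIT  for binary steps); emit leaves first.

[0,1] (S/NP)/N  lex  "quickly"
[1,2] N/PP  lex  "plan"
[2,3] PP  lex  "which"
[1,3] N  >  k=2
[0,3] S/NP  >  k=1
[3,4] PP  lex  "some"
[4,5] NP  lex  "read"
[5,6] ((NP\PP)/S)\NP  lex  "that"
[4,6] (NP\PP)/S  <  k=5
[6,7] S/PP  lex  "in"
[7,8] PP  lex  "often"
[6,8] S  >  k=7
[4,8] NP\PP  >  k=6
[3,8] NP  <  k=4
[0,8] S  >  k=3

[0,8] S   >
  [0,3] S/NP   >
    [0,1] "quickly" : (S/NP)/N
    [1,3] N   >
      [1,2] "plan" : N/PP
      [2,3] "which" : PP
  [3,8] NP   <
    [3,4] "some" : PP
    [4,8] NP\PP   >
      [4,6] (NP\PP)/S   <
        [4,5] "read" : NP
        [5,6] "that" : ((NP\PP)/S)\NP
      [6,8] S   >
        [6,7] "in" : S/PP
        [7,8] "often" : PP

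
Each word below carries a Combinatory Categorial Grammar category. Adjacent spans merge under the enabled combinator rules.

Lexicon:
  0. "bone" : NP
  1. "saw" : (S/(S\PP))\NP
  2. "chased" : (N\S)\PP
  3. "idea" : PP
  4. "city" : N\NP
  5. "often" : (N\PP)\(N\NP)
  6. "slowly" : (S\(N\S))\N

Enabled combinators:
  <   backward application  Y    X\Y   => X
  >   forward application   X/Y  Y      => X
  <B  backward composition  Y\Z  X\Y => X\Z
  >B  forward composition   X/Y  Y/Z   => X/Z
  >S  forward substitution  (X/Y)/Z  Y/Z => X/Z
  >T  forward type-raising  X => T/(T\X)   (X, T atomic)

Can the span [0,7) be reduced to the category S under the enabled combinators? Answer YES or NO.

YES

[0,7] S   >
  [0,2] S/(S\PP)   <
    [0,1] "bone" : NP
    [1,2] "saw" : (S/(S\PP))\NP
  [2,7] S\PP   <B
    [2,3] "chased" : (N\S)\PP
    [3,7] S\(N\S)   <
      [3,6] N   <
        [3,4] "idea" : PP
        [4,6] N\PP   <
          [4,5] "city" : N\NP
          [5,6] "often" : (N\PP)\(N\NP)
      [6,7] "slowly" : (S\(N\S))\N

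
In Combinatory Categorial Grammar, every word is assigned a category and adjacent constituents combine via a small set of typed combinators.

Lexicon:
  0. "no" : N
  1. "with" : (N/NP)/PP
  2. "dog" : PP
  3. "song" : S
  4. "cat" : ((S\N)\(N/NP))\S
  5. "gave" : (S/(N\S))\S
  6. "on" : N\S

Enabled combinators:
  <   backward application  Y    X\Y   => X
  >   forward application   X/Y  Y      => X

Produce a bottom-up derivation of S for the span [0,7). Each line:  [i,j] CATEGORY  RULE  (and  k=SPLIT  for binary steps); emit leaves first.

[0,1] N  lex  "no"
[1,2] (N/NP)/PP  lex  "with"
[2,3] PP  lex  "dog"
[1,3] N/NP  >  k=2
[3,4] S  lex  "song"
[4,5] ((S\N)\(N/NP))\S  lex  "cat"
[3,5] (S\N)\(N/NP)  <  k=4
[1,5] S\N  <  k=3
[0,5] S  <  k=1
[5,6] (S/(N\S))\S  lex  "gave"
[0,6] S/(N\S)  <  k=5
[6,7] N\S  lex  "on"
[0,7] S  >  k=6

[0,7] S   >
  [0,6] S/(N\S)   <
    [0,5] S   <
      [0,1] "no" : N
      [1,5] S\N   <
        [1,3] N/NP   >
          [1,2] "with" : (N/NP)/PP
          [2,3] "dog" : PP
        [3,5] (S\N)\(N/NP)   <
          [3,4] "song" : S
          [4,5] "cat" : ((S\N)\(N/NP))\S
    [5,6] "gave" : (S/(N\S))\S
  [6,7] "on" : N\S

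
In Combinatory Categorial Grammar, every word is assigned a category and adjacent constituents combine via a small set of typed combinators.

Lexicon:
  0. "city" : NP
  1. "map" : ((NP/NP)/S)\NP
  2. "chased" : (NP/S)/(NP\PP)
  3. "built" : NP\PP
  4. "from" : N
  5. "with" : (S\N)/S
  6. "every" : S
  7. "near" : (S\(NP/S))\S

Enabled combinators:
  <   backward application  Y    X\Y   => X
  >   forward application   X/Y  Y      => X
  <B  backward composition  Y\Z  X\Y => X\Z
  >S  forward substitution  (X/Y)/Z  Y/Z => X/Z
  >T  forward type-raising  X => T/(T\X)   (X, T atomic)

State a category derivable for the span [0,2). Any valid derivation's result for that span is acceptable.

[0,8] S   <
  [0,4] NP/S   >S
    [0,2] (NP/NP)/S   <
      [0,1] "city" : NP
      [1,2] "map" : ((NP/NP)/S)\NP
    [2,4] NP/S   >
      [2,3] "chased" : (NP/S)/(NP\PP)
      [3,4] "built" : NP\PP
  [4,8] S\(NP/S)   <
    [4,7] S   <
      [4,5] "from" : N
      [5,7] S\N   >
        [5,6] "with" : (S\N)/S
        [6,7] "every" : S
    [7,8] "near" : (S\(NP/S))\S

(NP/NP)/S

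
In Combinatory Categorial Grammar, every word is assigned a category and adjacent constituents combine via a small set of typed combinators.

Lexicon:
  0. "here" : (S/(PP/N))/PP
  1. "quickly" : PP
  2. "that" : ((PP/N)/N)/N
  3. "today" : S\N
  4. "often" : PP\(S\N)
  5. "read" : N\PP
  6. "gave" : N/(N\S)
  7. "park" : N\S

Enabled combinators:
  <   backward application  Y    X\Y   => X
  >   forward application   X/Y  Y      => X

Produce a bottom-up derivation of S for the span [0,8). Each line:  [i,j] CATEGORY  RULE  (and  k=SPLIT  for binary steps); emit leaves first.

[0,1] (S/(PP/N))/PP  lex  "here"
[1,2] PP  lex  "quickly"
[0,2] S/(PP/N)  >  k=1
[2,3] ((PP/N)/N)/N  lex  "that"
[3,4] S\N  lex  "today"
[4,5] PP\(S\N)  lex  "often"
[3,5] PP  <  k=4
[5,6] N\PP  lex  "read"
[3,6] N  <  k=5
[2,6] (PP/N)/N  >  k=3
[6,7] N/(N\S)  lex  "gave"
[7,8] N\S  lex  "park"
[6,8] N  >  k=7
[2,8] PP/N  >  k=6
[0,8] S  >  k=2

[0,8] S   >
  [0,2] S/(PP/N)   >
    [0,1] "here" : (S/(PP/N))/PP
    [1,2] "quickly" : PP
  [2,8] PP/N   >
    [2,6] (PP/N)/N   >
      [2,3] "that" : ((PP/N)/N)/N
      [3,6] N   <
        [3,5] PP   <
          [3,4] "today" : S\N
          [4,5] "often" : PP\(S\N)
        [5,6] "read" : N\PP
    [6,8] N   >
      [6,7] "gave" : N/(N\S)
      [7,8] "park" : N\S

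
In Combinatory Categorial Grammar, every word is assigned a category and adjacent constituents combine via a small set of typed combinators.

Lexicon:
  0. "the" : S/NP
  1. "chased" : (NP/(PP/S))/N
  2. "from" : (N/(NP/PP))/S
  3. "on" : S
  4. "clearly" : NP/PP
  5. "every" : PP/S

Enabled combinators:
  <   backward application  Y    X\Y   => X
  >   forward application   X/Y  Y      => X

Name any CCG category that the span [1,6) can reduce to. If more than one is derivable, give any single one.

[0,6] S   >
  [0,1] "the" : S/NP
  [1,6] NP   >
    [1,5] NP/(PP/S)   >
      [1,2] "chased" : (NP/(PP/S))/N
      [2,5] N   >
        [2,4] N/(NP/PP)   >
          [2,3] "from" : (N/(NP/PP))/S
          [3,4] "on" : S
        [4,5] "clearly" : NP/PP
    [5,6] "every" : PP/S

NP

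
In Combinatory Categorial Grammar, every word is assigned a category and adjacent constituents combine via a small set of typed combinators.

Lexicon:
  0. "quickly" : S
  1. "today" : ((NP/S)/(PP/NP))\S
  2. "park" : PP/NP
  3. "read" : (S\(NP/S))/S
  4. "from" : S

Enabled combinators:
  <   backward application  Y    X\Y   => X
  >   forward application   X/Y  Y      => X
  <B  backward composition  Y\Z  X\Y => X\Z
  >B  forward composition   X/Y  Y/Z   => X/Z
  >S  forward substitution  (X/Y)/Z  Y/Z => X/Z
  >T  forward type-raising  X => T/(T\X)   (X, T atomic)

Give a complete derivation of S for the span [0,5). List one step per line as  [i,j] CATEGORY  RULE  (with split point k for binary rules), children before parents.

[0,5] S   <
  [0,3] NP/S   >
    [0,2] (NP/S)/(PP/NP)   <
      [0,1] "quickly" : S
      [1,2] "today" : ((NP/S)/(PP/NP))\S
    [2,3] "park" : PP/NP
  [3,5] S\(NP/S)   >
    [3,4] "read" : (S\(NP/S))/S
    [4,5] "from" : S

[0,1] S  lex  "quickly"
[1,2] ((NP/S)/(PP/NP))\S  lex  "today"
[0,2] (NP/S)/(PP/NP)  <  k=1
[2,3] PP/NP  lex  "park"
[0,3] NP/S  >  k=2
[3,4] (S\(NP/S))/S  lex  "read"
[4,5] S  lex  "from"
[3,5] S\(NP/S)  >  k=4
[0,5] S  <  k=3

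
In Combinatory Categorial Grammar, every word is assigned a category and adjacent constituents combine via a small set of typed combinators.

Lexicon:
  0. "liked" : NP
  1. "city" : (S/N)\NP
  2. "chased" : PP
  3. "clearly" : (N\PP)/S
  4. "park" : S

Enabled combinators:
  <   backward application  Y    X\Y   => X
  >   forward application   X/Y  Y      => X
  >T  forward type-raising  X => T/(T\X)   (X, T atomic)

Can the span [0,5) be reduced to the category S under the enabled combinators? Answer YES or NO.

[0,5] S   >
  [0,2] S/N   <
    [0,1] "liked" : NP
    [1,2] "city" : (S/N)\NP
  [2,5] N   >
    [2,3] N/(N\PP)   >T
      [2,3] "chased" : PP
    [3,5] N\PP   >
      [3,4] "clearly" : (N\PP)/S
      [4,5] "park" : S

YES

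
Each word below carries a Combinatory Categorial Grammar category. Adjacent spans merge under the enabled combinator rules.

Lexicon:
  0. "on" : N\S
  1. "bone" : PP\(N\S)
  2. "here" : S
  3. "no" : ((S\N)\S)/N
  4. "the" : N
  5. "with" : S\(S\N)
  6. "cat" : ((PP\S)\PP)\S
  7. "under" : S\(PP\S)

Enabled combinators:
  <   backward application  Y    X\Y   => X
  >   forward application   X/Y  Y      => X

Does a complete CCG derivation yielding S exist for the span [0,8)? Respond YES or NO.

[0,8] S   <
  [0,7] PP\S   <
    [0,2] PP   <
      [0,1] "on" : N\S
      [1,2] "bone" : PP\(N\S)
    [2,7] (PP\S)\PP   <
      [2,6] S   <
        [2,5] S\N   <
          [2,3] "here" : S
          [3,5] (S\N)\S   >
            [3,4] "no" : ((S\N)\S)/N
            [4,5] "the" : N
        [5,6] "with" : S\(S\N)
      [6,7] "cat" : ((PP\S)\PP)\S
  [7,8] "under" : S\(PP\S)

YES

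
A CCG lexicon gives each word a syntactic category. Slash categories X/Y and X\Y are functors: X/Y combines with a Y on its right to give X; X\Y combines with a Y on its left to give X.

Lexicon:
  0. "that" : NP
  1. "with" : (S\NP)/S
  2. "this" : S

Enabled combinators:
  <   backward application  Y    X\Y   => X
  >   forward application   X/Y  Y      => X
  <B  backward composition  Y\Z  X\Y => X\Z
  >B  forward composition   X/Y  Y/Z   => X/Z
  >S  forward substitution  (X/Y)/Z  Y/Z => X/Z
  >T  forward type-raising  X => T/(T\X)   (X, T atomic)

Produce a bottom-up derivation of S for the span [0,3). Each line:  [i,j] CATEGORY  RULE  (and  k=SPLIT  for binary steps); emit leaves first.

[0,1] NP  lex  "that"
[0,1] S/(S\NP)  >T
[1,2] (S\NP)/S  lex  "with"
[2,3] S  lex  "this"
[1,3] S\NP  >  k=2
[0,3] S  >  k=1

[0,3] S   >
  [0,1] S/(S\NP)   >T
    [0,1] "that" : NP
  [1,3] S\NP   >
    [1,2] "with" : (S\NP)/S
    [2,3] "this" : S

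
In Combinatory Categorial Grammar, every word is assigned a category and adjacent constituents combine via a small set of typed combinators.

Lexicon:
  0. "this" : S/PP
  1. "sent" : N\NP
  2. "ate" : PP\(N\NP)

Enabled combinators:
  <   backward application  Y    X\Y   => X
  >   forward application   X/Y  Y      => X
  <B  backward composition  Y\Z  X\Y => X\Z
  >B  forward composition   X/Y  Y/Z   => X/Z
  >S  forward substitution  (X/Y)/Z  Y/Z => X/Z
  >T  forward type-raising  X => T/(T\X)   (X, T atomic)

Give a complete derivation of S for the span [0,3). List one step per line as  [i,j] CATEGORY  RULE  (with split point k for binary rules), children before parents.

[0,3] S   >
  [0,1] "this" : S/PP
  [1,3] PP   <
    [1,2] "sent" : N\NP
    [2,3] "ate" : PP\(N\NP)

[0,1] S/PP  lex  "this"
[1,2] N\NP  lex  "sent"
[2,3] PP\(N\NP)  lex  "ate"
[1,3] PP  <  k=2
[0,3] S  >  k=1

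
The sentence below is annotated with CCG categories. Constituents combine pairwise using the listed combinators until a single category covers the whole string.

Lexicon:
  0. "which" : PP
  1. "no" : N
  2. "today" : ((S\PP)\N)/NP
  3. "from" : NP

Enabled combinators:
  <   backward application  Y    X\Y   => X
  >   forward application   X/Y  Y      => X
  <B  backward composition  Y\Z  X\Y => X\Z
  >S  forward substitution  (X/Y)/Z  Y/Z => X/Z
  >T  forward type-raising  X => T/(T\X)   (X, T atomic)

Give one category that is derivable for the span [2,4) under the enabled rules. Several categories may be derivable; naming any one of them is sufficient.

[0,4] S   >
  [0,1] S/(S\PP)   >T
    [0,1] "which" : PP
  [1,4] S\PP   <
    [1,2] "no" : N
    [2,4] (S\PP)\N   >
      [2,3] "today" : ((S\PP)\N)/NP
      [3,4] "from" : NP

(S\PP)\N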